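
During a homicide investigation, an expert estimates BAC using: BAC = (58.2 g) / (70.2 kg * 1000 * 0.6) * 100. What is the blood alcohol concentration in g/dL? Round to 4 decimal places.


Applying the Widmark formula:
BAC = (dose_g / (body_wt * 1000 * r)) * 100
Denominator = 70.2 * 1000 * 0.6 = 42120
BAC = (58.2 / 42120) * 100
BAC = 0.1382 g/dL

0.1382


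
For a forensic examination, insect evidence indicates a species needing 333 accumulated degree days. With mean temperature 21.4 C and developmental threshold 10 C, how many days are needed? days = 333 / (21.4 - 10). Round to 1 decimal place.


Insect development time:
Effective temperature = avg_temp - T_base = 21.4 - 10 = 11.4 C
Days = ADD / effective_temp = 333 / 11.4 = 29.2 days

29.2


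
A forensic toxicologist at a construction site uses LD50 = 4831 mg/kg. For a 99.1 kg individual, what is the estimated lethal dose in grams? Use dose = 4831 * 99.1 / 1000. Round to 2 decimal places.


Lethal dose calculation:
Lethal dose = LD50 * body_weight / 1000
= 4831 * 99.1 / 1000
= 478752.1 / 1000
= 478.75 g

478.75


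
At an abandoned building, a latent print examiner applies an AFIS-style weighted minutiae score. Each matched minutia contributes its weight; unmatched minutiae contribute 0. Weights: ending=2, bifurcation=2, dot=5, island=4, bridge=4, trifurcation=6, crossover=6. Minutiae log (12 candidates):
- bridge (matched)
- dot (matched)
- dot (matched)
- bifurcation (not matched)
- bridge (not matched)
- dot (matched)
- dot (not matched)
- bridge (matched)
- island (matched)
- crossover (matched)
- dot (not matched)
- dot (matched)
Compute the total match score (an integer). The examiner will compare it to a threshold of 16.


Weighted minutiae match score:
  bridge: matched, +4 (running total 4)
  dot: matched, +5 (running total 9)
  dot: matched, +5 (running total 14)
  bifurcation: not matched, +0
  bridge: not matched, +0
  dot: matched, +5 (running total 19)
  dot: not matched, +0
  bridge: matched, +4 (running total 23)
  island: matched, +4 (running total 27)
  crossover: matched, +6 (running total 33)
  dot: not matched, +0
  dot: matched, +5 (running total 38)
Total score = 38
Threshold = 16; verdict = identification

38


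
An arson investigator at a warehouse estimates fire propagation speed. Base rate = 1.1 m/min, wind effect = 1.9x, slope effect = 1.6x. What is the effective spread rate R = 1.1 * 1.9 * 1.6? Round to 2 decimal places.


Fire spread rate calculation:
R = R0 * wind_factor * slope_factor
= 1.1 * 1.9 * 1.6
= 2.09 * 1.6
= 3.34 m/min

3.34


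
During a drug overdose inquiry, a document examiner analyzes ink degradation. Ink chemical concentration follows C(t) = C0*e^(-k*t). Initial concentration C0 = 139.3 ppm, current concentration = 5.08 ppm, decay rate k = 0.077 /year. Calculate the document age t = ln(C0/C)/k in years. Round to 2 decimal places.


Document age estimation:
C0/C = 139.3 / 5.08 = 27.42126
ln(C0/C) = 3.311319
t = 3.311319 / 0.077 = 43.00 years

43.00


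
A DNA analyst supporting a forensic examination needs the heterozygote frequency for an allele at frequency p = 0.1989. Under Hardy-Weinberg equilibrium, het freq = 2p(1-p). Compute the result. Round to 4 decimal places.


Hardy-Weinberg heterozygote frequency:
q = 1 - p = 1 - 0.1989 = 0.8011
2pq = 2 * 0.1989 * 0.8011 = 0.3187

0.3187


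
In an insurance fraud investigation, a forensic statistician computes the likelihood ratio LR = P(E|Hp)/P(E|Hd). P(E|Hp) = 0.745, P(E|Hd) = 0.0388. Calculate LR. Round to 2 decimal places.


Likelihood ratio calculation:
LR = P(E|Hp) / P(E|Hd)
LR = 0.745 / 0.0388
LR = 19.20

19.20


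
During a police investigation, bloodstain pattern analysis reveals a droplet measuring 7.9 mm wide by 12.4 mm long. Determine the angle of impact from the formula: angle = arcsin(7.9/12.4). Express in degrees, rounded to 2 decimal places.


Blood spatter impact angle calculation:
width / length = 7.9 / 12.4 = 0.637097
angle = arcsin(0.637097)
angle = 39.58 degrees

39.58


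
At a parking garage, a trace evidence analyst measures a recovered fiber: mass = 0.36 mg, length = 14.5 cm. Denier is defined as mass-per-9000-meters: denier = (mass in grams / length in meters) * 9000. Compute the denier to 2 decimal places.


Denier calculation:
Mass in grams = 0.36 mg / 1000 = 0.00036 g
Length in meters = 14.5 cm / 100 = 0.145 m
Linear density = mass / length = 0.00036 / 0.145 = 0.00248276 g/m
Denier = (g/m) * 9000 = 0.00248276 * 9000 = 22.34

22.34


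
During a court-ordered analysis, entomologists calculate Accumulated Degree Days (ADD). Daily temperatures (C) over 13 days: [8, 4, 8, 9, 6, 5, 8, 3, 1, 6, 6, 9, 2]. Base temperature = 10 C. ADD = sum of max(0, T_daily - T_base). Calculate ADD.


Computing ADD day by day:
Day 1: max(0, 8 - 10) = 0
Day 2: max(0, 4 - 10) = 0
Day 3: max(0, 8 - 10) = 0
Day 4: max(0, 9 - 10) = 0
Day 5: max(0, 6 - 10) = 0
Day 6: max(0, 5 - 10) = 0
Day 7: max(0, 8 - 10) = 0
Day 8: max(0, 3 - 10) = 0
Day 9: max(0, 1 - 10) = 0
Day 10: max(0, 6 - 10) = 0
Day 11: max(0, 6 - 10) = 0
Day 12: max(0, 9 - 10) = 0
Day 13: max(0, 2 - 10) = 0
Total ADD = 0

0


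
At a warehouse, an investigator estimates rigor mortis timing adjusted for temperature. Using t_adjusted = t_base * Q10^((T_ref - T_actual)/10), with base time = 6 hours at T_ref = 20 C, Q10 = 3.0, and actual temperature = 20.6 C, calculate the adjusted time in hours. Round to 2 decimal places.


Rigor mortis time adjustment:
Exponent = (T_ref - T_actual) / 10 = (20 - 20.6) / 10 = -0.06
Q10 factor = 3.0^-0.06 = 0.93621
t_adjusted = 6 * 0.93621 = 5.62 hours

5.62


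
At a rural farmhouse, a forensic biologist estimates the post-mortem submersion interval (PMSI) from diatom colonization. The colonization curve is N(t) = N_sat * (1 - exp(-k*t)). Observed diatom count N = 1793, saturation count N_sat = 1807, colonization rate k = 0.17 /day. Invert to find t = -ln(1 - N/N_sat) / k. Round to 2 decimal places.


PMSI from diatom colonization curve:
N / N_sat = 1793 / 1807 = 0.992252
1 - N/N_sat = 0.007748
ln(1 - N/N_sat) = -4.860321
t = -ln(1 - N/N_sat) / k = -(-4.860321) / 0.17 = 28.59 days

28.59


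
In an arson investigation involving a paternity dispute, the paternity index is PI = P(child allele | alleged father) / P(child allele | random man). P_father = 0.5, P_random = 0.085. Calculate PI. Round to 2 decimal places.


Paternity Index calculation:
PI = P(allele|father) / P(allele|random)
PI = 0.5 / 0.085
PI = 5.88

5.88


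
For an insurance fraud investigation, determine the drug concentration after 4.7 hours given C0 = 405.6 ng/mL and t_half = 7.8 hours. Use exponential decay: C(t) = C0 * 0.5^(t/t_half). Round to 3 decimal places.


Drug concentration decay:
Number of half-lives = t / t_half = 4.7 / 7.8 = 0.602564
Decay factor = 0.5^0.602564 = 0.65858246
C(t) = 405.6 * 0.65858246 = 267.121 ng/mL

267.121


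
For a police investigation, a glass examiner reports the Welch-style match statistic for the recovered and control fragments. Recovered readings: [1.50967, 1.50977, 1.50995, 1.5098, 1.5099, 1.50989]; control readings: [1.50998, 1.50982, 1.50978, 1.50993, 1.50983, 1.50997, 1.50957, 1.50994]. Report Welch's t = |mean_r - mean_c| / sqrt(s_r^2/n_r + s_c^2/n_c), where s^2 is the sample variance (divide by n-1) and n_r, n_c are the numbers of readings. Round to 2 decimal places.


Welch's t-criterion for glass RI comparison:
Recovered mean = sum / n_r = 9.05898 / 6 = 1.50983
Control mean = sum / n_c = 12.07882 / 8 = 1.5098525
Recovered sample variance s_r^2 = 1.06e-08
Control sample variance s_c^2 = 1.86214e-08
Welch SE (unpooled) = sqrt(s_r^2/n_r + s_c^2/n_c) = sqrt(1.76667e-09 + 2.32768e-09) = sqrt(4.09435e-09) = 6.39871e-05
|mean_r - mean_c| = 2.25e-05
t = 2.25e-05 / 6.39871e-05 = 0.35

0.35


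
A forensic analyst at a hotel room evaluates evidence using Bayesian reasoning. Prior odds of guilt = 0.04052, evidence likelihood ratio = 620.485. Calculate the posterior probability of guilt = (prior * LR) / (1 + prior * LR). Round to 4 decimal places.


Bayesian evidence evaluation:
Posterior odds = prior_odds * LR = 0.04052 * 620.485 = 25.14205
Posterior probability = posterior_odds / (1 + posterior_odds)
= 25.14205 / (1 + 25.14205)
= 25.14205 / 26.14205
= 0.9617

0.9617


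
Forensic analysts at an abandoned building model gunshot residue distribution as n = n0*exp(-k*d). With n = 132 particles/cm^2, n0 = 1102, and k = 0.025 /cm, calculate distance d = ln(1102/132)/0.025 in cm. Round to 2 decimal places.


GSR distance calculation:
n0/n = 1102 / 132 = 8.348485
ln(n0/n) = 2.12208
d = 2.12208 / 0.025 = 84.88 cm

84.88


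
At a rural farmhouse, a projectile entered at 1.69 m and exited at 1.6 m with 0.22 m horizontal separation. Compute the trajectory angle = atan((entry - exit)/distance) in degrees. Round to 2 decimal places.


Bullet trajectory angle:
Height difference = 1.69 - 1.6 = 0.09 m
angle = atan(0.09 / 0.22)
angle = atan(0.409091)
angle = 22.25 degrees

22.25


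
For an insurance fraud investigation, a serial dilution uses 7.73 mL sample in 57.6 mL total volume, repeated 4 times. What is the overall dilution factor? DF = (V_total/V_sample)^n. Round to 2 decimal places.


Dilution factor calculation:
Single dilution = V_total / V_sample = 57.6 / 7.73 ≈ 7.451488
Number of dilutions = 4
Total DF = (57.6 / 7.73)^4 (full precision, rounded at the end) = 3082.99

3082.99


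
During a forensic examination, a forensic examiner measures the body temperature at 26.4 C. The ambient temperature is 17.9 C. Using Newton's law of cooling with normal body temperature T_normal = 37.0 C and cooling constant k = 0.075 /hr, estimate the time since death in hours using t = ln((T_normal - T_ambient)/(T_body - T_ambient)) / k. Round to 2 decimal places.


Using Newton's law of cooling:
t = ln((T_normal - T_ambient) / (T_body - T_ambient)) / k
T_normal - T_ambient = 19.1
T_body - T_ambient = 8.5
Ratio = 2.247059
ln(ratio) = 0.809622
t = 0.809622 / 0.075 = 10.79 hours

10.79


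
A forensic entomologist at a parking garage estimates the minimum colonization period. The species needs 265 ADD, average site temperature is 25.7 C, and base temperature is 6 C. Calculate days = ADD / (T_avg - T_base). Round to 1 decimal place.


Insect development time:
Effective temperature = avg_temp - T_base = 25.7 - 6 = 19.7 C
Days = ADD / effective_temp = 265 / 19.7 = 13.5 days

13.5


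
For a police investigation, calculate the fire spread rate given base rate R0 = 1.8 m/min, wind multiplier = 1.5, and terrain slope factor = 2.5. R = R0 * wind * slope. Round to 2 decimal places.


Fire spread rate calculation:
R = R0 * wind_factor * slope_factor
= 1.8 * 1.5 * 2.5
= 2.7 * 2.5
= 6.75 m/min

6.75


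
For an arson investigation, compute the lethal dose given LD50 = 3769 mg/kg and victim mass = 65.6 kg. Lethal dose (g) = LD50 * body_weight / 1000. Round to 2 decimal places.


Lethal dose calculation:
Lethal dose = LD50 * body_weight / 1000
= 3769 * 65.6 / 1000
= 247246.4 / 1000
= 247.25 g

247.25


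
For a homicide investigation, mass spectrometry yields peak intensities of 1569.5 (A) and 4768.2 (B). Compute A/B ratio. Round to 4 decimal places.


Spectral peak ratio:
Peak A = 1569.5 counts
Peak B = 4768.2 counts
Ratio = 1569.5 / 4768.2 = 0.3292

0.3292


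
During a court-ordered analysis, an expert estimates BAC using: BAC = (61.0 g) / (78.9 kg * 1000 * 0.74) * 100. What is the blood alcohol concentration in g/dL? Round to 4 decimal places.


Applying the Widmark formula:
BAC = (dose_g / (body_wt * 1000 * r)) * 100
Denominator = 78.9 * 1000 * 0.74 = 58386
BAC = (61.0 / 58386) * 100
BAC = 0.1045 g/dL

0.1045


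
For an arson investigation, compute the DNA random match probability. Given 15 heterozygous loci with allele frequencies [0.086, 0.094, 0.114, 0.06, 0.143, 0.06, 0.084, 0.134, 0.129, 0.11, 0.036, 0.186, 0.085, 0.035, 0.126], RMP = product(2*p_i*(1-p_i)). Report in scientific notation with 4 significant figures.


Computing RMP for 15 loci:
Locus 1: 2 * 0.086 * 0.914 = 0.157208
Locus 2: 2 * 0.094 * 0.906 = 0.170328
Locus 3: 2 * 0.114 * 0.886 = 0.202008
Locus 4: 2 * 0.06 * 0.94 = 0.1128
Locus 5: 2 * 0.143 * 0.857 = 0.245102
Locus 6: 2 * 0.06 * 0.94 = 0.1128
Locus 7: 2 * 0.084 * 0.916 = 0.153888
Locus 8: 2 * 0.134 * 0.866 = 0.232088
Locus 9: 2 * 0.129 * 0.871 = 0.224718
Locus 10: 2 * 0.11 * 0.89 = 0.1958
Locus 11: 2 * 0.036 * 0.964 = 0.069408
Locus 12: 2 * 0.186 * 0.814 = 0.302808
Locus 13: 2 * 0.085 * 0.915 = 0.15555
Locus 14: 2 * 0.035 * 0.965 = 0.06755
Locus 15: 2 * 0.126 * 0.874 = 0.220248
RMP = 1.289e-12

1.289e-12


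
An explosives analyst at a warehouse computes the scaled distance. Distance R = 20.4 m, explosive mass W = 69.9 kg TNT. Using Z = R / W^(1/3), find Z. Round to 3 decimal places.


Scaled distance calculation:
W^(1/3) = 69.9^(1/3) = 4.119322
Z = R / W^(1/3) = 20.4 / 4.119322
Z = 4.952 m/kg^(1/3)

4.952


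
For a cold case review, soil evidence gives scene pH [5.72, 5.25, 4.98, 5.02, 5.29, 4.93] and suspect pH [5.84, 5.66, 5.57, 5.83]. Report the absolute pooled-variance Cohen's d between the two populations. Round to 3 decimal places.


Pooled-variance Cohen's d for soil pH comparison:
Scene mean = 31.19 / 6 = 5.198333
Suspect mean = 22.9 / 4 = 5.725
Scene sample variance s_s^2 = 0.086937
Suspect sample variance s_c^2 = 0.0175
Pooled variance = ((n_s-1)*s_s^2 + (n_c-1)*s_c^2) / (n_s + n_c - 2) = 0.060898
Pooled SD = sqrt(0.060898) = 0.246775
Mean difference = -0.526667
|d| = |-0.526667| / 0.246775 = 2.134

2.134


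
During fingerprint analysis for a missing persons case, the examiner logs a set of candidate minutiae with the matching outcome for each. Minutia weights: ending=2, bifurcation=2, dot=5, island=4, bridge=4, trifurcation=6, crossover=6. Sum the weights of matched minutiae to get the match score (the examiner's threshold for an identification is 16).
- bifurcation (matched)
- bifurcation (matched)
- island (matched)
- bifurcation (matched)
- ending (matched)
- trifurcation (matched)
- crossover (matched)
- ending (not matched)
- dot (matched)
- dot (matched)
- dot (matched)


Weighted minutiae match score:
  bifurcation: matched, +2 (running total 2)
  bifurcation: matched, +2 (running total 4)
  island: matched, +4 (running total 8)
  bifurcation: matched, +2 (running total 10)
  ending: matched, +2 (running total 12)
  trifurcation: matched, +6 (running total 18)
  crossover: matched, +6 (running total 24)
  ending: not matched, +0
  dot: matched, +5 (running total 29)
  dot: matched, +5 (running total 34)
  dot: matched, +5 (running total 39)
Total score = 39
Threshold = 16; verdict = identification

39


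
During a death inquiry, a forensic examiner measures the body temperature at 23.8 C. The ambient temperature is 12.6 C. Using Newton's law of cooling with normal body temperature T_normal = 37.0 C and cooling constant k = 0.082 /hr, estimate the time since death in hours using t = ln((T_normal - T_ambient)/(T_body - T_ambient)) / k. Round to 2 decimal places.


Using Newton's law of cooling:
t = ln((T_normal - T_ambient) / (T_body - T_ambient)) / k
T_normal - T_ambient = 24.4
T_body - T_ambient = 11.2
Ratio = 2.178571
ln(ratio) = 0.778669
t = 0.778669 / 0.082 = 9.50 hours

9.50


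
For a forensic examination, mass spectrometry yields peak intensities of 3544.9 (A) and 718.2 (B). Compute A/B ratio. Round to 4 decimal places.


Spectral peak ratio:
Peak A = 3544.9 counts
Peak B = 718.2 counts
Ratio = 3544.9 / 718.2 = 4.9358

4.9358


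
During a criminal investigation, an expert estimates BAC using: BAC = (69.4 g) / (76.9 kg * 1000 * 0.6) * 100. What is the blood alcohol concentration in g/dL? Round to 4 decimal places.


Applying the Widmark formula:
BAC = (dose_g / (body_wt * 1000 * r)) * 100
Denominator = 76.9 * 1000 * 0.6 = 46140
BAC = (69.4 / 46140) * 100
BAC = 0.1504 g/dL

0.1504


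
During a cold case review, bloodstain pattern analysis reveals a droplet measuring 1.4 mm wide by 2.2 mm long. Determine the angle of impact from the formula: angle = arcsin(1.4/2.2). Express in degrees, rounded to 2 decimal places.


Blood spatter impact angle calculation:
width / length = 1.4 / 2.2 = 0.636364
angle = arcsin(0.636364)
angle = 39.52 degrees

39.52


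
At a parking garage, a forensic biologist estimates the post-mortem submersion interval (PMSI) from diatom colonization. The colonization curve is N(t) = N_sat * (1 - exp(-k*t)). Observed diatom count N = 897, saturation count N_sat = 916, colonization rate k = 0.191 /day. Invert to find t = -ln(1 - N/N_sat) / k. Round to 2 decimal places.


PMSI from diatom colonization curve:
N / N_sat = 897 / 916 = 0.979258
1 - N/N_sat = 0.020742
ln(1 - N/N_sat) = -3.875595
t = -ln(1 - N/N_sat) / k = -(-3.875595) / 0.191 = 20.29 days

20.29


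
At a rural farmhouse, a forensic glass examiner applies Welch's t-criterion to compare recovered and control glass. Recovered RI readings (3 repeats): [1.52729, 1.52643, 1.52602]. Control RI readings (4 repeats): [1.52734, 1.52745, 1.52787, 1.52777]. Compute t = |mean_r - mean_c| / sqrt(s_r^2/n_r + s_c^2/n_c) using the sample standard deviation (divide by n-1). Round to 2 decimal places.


Welch's t-criterion for glass RI comparison:
Recovered mean = sum / n_r = 4.57974 / 3 = 1.52658
Control mean = sum / n_c = 6.11043 / 4 = 1.5276075
Recovered sample variance s_r^2 = 4.201e-07
Control sample variance s_c^2 = 6.38917e-08
Welch SE (unpooled) = sqrt(s_r^2/n_r + s_c^2/n_c) = sqrt(1.40033e-07 + 1.59729e-08) = sqrt(1.56006e-07) = 0.000394976
|mean_r - mean_c| = 0.0010275
t = 0.0010275 / 0.000394976 = 2.60

2.60


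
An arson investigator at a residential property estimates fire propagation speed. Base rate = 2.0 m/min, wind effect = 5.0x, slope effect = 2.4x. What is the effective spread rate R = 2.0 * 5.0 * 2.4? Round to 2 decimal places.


Fire spread rate calculation:
R = R0 * wind_factor * slope_factor
= 2.0 * 5.0 * 2.4
= 10 * 2.4
= 24.00 m/min

24.00


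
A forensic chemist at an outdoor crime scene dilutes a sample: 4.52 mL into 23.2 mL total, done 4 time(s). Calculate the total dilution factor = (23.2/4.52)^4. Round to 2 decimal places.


Dilution factor calculation:
Single dilution = V_total / V_sample = 23.2 / 4.52 ≈ 5.132743
Number of dilutions = 4
Total DF = (23.2 / 4.52)^4 (full precision, rounded at the end) = 694.06

694.06


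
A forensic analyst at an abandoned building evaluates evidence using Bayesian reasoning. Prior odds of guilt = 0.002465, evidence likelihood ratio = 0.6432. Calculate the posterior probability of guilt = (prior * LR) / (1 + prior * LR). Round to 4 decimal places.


Bayesian evidence evaluation:
Posterior odds = prior_odds * LR = 0.002465 * 0.6432 = 0.001585488
Posterior probability = posterior_odds / (1 + posterior_odds)
= 0.001585488 / (1 + 0.001585488)
= 0.001585488 / 1.001585488
= 0.0016

0.0016


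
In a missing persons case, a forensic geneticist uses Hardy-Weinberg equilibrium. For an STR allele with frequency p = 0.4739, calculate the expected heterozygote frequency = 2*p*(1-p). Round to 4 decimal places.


Hardy-Weinberg heterozygote frequency:
q = 1 - p = 1 - 0.4739 = 0.5261
2pq = 2 * 0.4739 * 0.5261 = 0.4986

0.4986


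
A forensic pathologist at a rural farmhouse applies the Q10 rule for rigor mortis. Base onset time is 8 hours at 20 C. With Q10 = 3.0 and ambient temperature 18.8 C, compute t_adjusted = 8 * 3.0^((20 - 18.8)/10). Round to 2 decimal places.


Rigor mortis time adjustment:
Exponent = (T_ref - T_actual) / 10 = (20 - 18.8) / 10 = 0.12
Q10 factor = 3.0^0.12 = 1.14092
t_adjusted = 8 * 1.14092 = 9.13 hours

9.13


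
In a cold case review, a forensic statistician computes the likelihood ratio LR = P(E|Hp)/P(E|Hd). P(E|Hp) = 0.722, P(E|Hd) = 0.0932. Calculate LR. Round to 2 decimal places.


Likelihood ratio calculation:
LR = P(E|Hp) / P(E|Hd)
LR = 0.722 / 0.0932
LR = 7.75

7.75


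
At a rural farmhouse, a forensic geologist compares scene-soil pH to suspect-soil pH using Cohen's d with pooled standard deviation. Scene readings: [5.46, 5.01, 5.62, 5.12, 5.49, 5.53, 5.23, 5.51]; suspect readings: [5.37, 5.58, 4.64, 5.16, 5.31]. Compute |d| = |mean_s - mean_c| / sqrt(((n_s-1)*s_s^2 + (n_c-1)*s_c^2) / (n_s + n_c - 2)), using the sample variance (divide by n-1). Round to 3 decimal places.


Pooled-variance Cohen's d for soil pH comparison:
Scene mean = 42.97 / 8 = 5.37125
Suspect mean = 26.06 / 5 = 5.212
Scene sample variance s_s^2 = 0.048841
Suspect sample variance s_c^2 = 0.12497
Pooled variance = ((n_s-1)*s_s^2 + (n_c-1)*s_c^2) / (n_s + n_c - 2) = 0.076524
Pooled SD = sqrt(0.076524) = 0.27663
Mean difference = 0.15925
|d| = |0.15925| / 0.27663 = 0.576

0.576


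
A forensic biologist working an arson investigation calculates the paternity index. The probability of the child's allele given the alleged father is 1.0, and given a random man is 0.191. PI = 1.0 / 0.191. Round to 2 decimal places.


Paternity Index calculation:
PI = P(allele|father) / P(allele|random)
PI = 1.0 / 0.191
PI = 5.24

5.24


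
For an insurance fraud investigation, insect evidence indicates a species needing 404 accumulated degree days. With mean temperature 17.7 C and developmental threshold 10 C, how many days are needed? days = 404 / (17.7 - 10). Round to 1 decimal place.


Insect development time:
Effective temperature = avg_temp - T_base = 17.7 - 10 = 7.7 C
Days = ADD / effective_temp = 404 / 7.7 = 52.5 days

52.5


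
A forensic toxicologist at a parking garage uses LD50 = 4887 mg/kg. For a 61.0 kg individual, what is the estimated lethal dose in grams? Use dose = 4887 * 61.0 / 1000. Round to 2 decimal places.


Lethal dose calculation:
Lethal dose = LD50 * body_weight / 1000
= 4887 * 61.0 / 1000
= 298107 / 1000
= 298.11 g

298.11


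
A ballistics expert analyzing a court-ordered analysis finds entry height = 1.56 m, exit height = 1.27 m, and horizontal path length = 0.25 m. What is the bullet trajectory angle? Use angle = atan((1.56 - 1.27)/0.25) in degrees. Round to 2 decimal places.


Bullet trajectory angle:
Height difference = 1.56 - 1.27 = 0.29 m
angle = atan(0.29 / 0.25)
angle = atan(1.16)
angle = 49.24 degrees

49.24


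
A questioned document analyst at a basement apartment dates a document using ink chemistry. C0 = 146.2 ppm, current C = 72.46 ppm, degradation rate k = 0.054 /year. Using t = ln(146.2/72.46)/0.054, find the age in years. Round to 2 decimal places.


Document age estimation:
C0/C = 146.2 / 72.46 = 2.017665
ln(C0/C) = 0.701941
t = 0.701941 / 0.054 = 13.00 years

13.00


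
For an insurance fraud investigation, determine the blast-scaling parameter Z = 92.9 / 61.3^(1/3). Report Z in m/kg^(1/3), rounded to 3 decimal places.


Scaled distance calculation:
W^(1/3) = 61.3^(1/3) = 3.94294
Z = R / W^(1/3) = 92.9 / 3.94294
Z = 23.561 m/kg^(1/3)

23.561


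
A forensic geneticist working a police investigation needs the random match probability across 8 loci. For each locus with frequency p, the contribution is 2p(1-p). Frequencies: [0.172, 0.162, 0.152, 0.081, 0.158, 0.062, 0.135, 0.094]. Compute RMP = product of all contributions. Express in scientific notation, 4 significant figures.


Computing RMP for 8 loci:
Locus 1: 2 * 0.172 * 0.828 = 0.284832
Locus 2: 2 * 0.162 * 0.838 = 0.271512
Locus 3: 2 * 0.152 * 0.848 = 0.257792
Locus 4: 2 * 0.081 * 0.919 = 0.148878
Locus 5: 2 * 0.158 * 0.842 = 0.266072
Locus 6: 2 * 0.062 * 0.938 = 0.116312
Locus 7: 2 * 0.135 * 0.865 = 0.23355
Locus 8: 2 * 0.094 * 0.906 = 0.170328
RMP = 3.654e-06

3.654e-06


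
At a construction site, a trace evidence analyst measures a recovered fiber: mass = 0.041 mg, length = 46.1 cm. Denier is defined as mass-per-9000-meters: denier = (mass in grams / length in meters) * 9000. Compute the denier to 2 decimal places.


Denier calculation:
Mass in grams = 0.041 mg / 1000 = 0.000041 g
Length in meters = 46.1 cm / 100 = 0.461 m
Linear density = mass / length = 0.000041 / 0.461 = 0.00008894 g/m
Denier = (g/m) * 9000 = 0.00008894 * 9000 = 0.80

0.80


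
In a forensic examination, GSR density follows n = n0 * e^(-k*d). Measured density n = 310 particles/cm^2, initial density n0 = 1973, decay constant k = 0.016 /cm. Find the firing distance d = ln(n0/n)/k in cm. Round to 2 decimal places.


GSR distance calculation:
n0/n = 1973 / 310 = 6.364516
ln(n0/n) = 1.850738
d = 1.850738 / 0.016 = 115.67 cm

115.67


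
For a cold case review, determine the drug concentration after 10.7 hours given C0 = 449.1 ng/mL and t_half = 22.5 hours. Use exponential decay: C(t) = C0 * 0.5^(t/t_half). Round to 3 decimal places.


Drug concentration decay:
Number of half-lives = t / t_half = 10.7 / 22.5 = 0.475556
Decay factor = 0.5^0.475556 = 0.71918957
C(t) = 449.1 * 0.71918957 = 322.988 ng/mL

322.988


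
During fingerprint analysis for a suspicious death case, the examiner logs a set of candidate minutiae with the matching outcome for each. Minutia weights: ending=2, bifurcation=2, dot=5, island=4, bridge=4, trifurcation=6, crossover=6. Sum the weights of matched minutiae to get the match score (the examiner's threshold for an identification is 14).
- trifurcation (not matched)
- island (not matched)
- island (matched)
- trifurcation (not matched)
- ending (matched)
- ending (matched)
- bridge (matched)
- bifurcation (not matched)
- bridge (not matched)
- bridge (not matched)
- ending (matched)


Weighted minutiae match score:
  trifurcation: not matched, +0
  island: not matched, +0
  island: matched, +4 (running total 4)
  trifurcation: not matched, +0
  ending: matched, +2 (running total 6)
  ending: matched, +2 (running total 8)
  bridge: matched, +4 (running total 12)
  bifurcation: not matched, +0
  bridge: not matched, +0
  bridge: not matched, +0
  ending: matched, +2 (running total 14)
Total score = 14
Threshold = 14; verdict = identification

14


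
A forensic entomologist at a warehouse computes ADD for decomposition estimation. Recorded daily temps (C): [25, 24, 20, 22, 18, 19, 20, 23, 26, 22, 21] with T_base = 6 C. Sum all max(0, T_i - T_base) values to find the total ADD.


Computing ADD day by day:
Day 1: max(0, 25 - 6) = 19
Day 2: max(0, 24 - 6) = 18
Day 3: max(0, 20 - 6) = 14
Day 4: max(0, 22 - 6) = 16
Day 5: max(0, 18 - 6) = 12
Day 6: max(0, 19 - 6) = 13
Day 7: max(0, 20 - 6) = 14
Day 8: max(0, 23 - 6) = 17
Day 9: max(0, 26 - 6) = 20
Day 10: max(0, 22 - 6) = 16
Day 11: max(0, 21 - 6) = 15
Total ADD = 174

174


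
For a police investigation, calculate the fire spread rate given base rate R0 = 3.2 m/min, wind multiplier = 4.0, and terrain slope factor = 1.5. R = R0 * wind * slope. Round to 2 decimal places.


Fire spread rate calculation:
R = R0 * wind_factor * slope_factor
= 3.2 * 4.0 * 1.5
= 12.8 * 1.5
= 19.20 m/min

19.20


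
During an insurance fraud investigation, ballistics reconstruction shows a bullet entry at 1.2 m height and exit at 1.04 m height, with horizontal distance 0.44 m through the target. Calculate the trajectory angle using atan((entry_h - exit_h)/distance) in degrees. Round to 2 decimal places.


Bullet trajectory angle:
Height difference = 1.2 - 1.04 = 0.16 m
angle = atan(0.16 / 0.44)
angle = atan(0.363636)
angle = 19.98 degrees

19.98


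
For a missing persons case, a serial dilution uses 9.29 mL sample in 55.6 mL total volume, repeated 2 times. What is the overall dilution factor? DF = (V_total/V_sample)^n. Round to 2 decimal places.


Dilution factor calculation:
Single dilution = V_total / V_sample = 55.6 / 9.29 ≈ 5.98493
Number of dilutions = 2
Total DF = (55.6 / 9.29)^2 (full precision, rounded at the end) = 35.82

35.82


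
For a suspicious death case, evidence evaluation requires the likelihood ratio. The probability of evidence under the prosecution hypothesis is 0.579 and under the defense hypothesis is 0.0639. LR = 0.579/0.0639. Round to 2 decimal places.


Likelihood ratio calculation:
LR = P(E|Hp) / P(E|Hd)
LR = 0.579 / 0.0639
LR = 9.06

9.06


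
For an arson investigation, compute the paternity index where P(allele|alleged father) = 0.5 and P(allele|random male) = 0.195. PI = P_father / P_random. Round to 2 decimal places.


Paternity Index calculation:
PI = P(allele|father) / P(allele|random)
PI = 0.5 / 0.195
PI = 2.56

2.56


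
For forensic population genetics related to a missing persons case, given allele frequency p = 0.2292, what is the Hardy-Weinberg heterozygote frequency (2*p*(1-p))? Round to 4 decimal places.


Hardy-Weinberg heterozygote frequency:
q = 1 - p = 1 - 0.2292 = 0.7708
2pq = 2 * 0.2292 * 0.7708 = 0.3533

0.3533


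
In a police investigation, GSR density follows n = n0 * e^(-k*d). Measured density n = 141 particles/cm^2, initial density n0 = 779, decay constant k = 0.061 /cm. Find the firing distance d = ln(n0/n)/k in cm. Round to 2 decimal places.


GSR distance calculation:
n0/n = 779 / 141 = 5.524823
ln(n0/n) = 1.709251
d = 1.709251 / 0.061 = 28.02 cm

28.02


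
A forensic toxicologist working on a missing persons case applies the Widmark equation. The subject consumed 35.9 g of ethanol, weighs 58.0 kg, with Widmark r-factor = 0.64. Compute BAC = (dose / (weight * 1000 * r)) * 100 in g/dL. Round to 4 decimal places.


Applying the Widmark formula:
BAC = (dose_g / (body_wt * 1000 * r)) * 100
Denominator = 58.0 * 1000 * 0.64 = 37120
BAC = (35.9 / 37120) * 100
BAC = 0.0967 g/dL

0.0967


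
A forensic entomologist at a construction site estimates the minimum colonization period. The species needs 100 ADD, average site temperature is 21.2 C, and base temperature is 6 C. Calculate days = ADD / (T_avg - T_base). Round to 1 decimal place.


Insect development time:
Effective temperature = avg_temp - T_base = 21.2 - 6 = 15.2 C
Days = ADD / effective_temp = 100 / 15.2 = 6.6 days

6.6


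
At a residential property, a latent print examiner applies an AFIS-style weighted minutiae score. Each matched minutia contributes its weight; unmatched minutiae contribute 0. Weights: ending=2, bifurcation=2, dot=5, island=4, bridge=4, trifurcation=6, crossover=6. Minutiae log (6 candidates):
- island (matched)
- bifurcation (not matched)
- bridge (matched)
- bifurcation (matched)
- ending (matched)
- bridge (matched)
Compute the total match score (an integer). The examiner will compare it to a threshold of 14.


Weighted minutiae match score:
  island: matched, +4 (running total 4)
  bifurcation: not matched, +0
  bridge: matched, +4 (running total 8)
  bifurcation: matched, +2 (running total 10)
  ending: matched, +2 (running total 12)
  bridge: matched, +4 (running total 16)
Total score = 16
Threshold = 14; verdict = identification

16


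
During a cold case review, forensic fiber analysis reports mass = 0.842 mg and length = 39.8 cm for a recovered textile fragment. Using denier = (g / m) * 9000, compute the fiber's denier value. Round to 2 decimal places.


Denier calculation:
Mass in grams = 0.842 mg / 1000 = 0.000842 g
Length in meters = 39.8 cm / 100 = 0.398 m
Linear density = mass / length = 0.000842 / 0.398 = 0.00211558 g/m
Denier = (g/m) * 9000 = 0.00211558 * 9000 = 19.04

19.04


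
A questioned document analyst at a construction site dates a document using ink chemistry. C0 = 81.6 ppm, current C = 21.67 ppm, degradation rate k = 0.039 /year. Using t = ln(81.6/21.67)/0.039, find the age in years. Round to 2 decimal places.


Document age estimation:
C0/C = 81.6 / 21.67 = 3.765575
ln(C0/C) = 1.325901
t = 1.325901 / 0.039 = 34.00 years

34.00


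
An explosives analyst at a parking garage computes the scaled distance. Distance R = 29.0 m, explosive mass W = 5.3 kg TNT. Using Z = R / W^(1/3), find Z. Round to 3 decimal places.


Scaled distance calculation:
W^(1/3) = 5.3^(1/3) = 1.743513
Z = R / W^(1/3) = 29.0 / 1.743513
Z = 16.633 m/kg^(1/3)

16.633


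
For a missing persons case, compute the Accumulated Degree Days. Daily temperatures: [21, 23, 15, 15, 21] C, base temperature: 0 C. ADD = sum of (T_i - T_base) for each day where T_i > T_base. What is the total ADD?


Computing ADD day by day:
Day 1: max(0, 21 - 0) = 21
Day 2: max(0, 23 - 0) = 23
Day 3: max(0, 15 - 0) = 15
Day 4: max(0, 15 - 0) = 15
Day 5: max(0, 21 - 0) = 21
Total ADD = 95

95


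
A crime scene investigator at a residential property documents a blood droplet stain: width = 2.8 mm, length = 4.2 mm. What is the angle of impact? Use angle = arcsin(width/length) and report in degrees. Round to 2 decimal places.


Blood spatter impact angle calculation:
width / length = 2.8 / 4.2 = 0.666667
angle = arcsin(0.666667)
angle = 41.81 degrees

41.81


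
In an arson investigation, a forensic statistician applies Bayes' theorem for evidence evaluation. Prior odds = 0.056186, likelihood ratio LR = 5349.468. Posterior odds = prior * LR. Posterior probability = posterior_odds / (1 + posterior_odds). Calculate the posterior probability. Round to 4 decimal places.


Bayesian evidence evaluation:
Posterior odds = prior_odds * LR = 0.056186 * 5349.468 = 300.5652
Posterior probability = posterior_odds / (1 + posterior_odds)
= 300.5652 / (1 + 300.5652)
= 300.5652 / 301.5652
= 0.9967

0.9967


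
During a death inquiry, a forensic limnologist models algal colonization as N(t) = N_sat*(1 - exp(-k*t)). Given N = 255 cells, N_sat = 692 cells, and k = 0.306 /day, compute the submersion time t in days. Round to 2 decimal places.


PMSI from diatom colonization curve:
N / N_sat = 255 / 692 = 0.368497
1 - N/N_sat = 0.631503
ln(1 - N/N_sat) = -0.459653
t = -ln(1 - N/N_sat) / k = -(-0.459653) / 0.306 = 1.50 days

1.50


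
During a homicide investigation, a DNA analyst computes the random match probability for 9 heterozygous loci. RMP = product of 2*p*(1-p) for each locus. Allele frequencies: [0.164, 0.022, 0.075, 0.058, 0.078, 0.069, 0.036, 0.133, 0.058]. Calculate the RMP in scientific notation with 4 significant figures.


Computing RMP for 9 loci:
Locus 1: 2 * 0.164 * 0.836 = 0.274208
Locus 2: 2 * 0.022 * 0.978 = 0.043032
Locus 3: 2 * 0.075 * 0.925 = 0.13875
Locus 4: 2 * 0.058 * 0.942 = 0.109272
Locus 5: 2 * 0.078 * 0.922 = 0.143832
Locus 6: 2 * 0.069 * 0.931 = 0.128478
Locus 7: 2 * 0.036 * 0.964 = 0.069408
Locus 8: 2 * 0.133 * 0.867 = 0.230622
Locus 9: 2 * 0.058 * 0.942 = 0.109272
RMP = 5.783e-09

5.783e-09


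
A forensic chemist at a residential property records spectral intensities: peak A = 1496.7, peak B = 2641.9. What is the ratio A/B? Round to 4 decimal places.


Spectral peak ratio:
Peak A = 1496.7 counts
Peak B = 2641.9 counts
Ratio = 1496.7 / 2641.9 = 0.5665

0.5665


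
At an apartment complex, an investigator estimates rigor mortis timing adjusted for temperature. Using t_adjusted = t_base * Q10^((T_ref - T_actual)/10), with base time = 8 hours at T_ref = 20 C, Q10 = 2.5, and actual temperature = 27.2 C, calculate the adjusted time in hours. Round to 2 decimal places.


Rigor mortis time adjustment:
Exponent = (T_ref - T_actual) / 10 = (20 - 27.2) / 10 = -0.72
Q10 factor = 2.5^-0.72 = 0.51699
t_adjusted = 8 * 0.51699 = 4.14 hours

4.14


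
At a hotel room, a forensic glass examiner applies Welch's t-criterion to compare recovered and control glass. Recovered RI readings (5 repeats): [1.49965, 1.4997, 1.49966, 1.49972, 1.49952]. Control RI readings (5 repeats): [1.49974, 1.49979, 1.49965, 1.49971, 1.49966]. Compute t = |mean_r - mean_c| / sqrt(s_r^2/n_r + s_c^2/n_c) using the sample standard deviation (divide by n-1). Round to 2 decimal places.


Welch's t-criterion for glass RI comparison:
Recovered mean = sum / n_r = 7.49825 / 5 = 1.49965
Control mean = sum / n_c = 7.49855 / 5 = 1.49971
Recovered sample variance s_r^2 = 6.1e-09
Control sample variance s_c^2 = 3.35e-09
Welch SE (unpooled) = sqrt(s_r^2/n_r + s_c^2/n_c) = sqrt(1.22e-09 + 6.7e-10) = sqrt(1.89e-09) = 4.34741e-05
|mean_r - mean_c| = 6e-05
t = 6e-05 / 4.34741e-05 = 1.38

1.38


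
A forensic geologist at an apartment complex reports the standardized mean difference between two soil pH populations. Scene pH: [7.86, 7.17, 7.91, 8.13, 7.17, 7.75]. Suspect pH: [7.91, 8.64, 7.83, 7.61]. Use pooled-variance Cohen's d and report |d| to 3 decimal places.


Pooled-variance Cohen's d for soil pH comparison:
Scene mean = 45.99 / 6 = 7.665
Suspect mean = 31.99 / 4 = 7.9975
Scene sample variance s_s^2 = 0.16231
Suspect sample variance s_c^2 = 0.199558
Pooled variance = ((n_s-1)*s_s^2 + (n_c-1)*s_c^2) / (n_s + n_c - 2) = 0.176278
Pooled SD = sqrt(0.176278) = 0.419855
Mean difference = -0.3325
|d| = |-0.3325| / 0.419855 = 0.792

0.792


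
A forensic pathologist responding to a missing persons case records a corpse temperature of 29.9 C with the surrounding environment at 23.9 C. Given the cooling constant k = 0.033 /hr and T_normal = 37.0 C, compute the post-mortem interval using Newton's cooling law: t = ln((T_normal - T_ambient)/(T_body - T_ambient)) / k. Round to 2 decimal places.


Using Newton's law of cooling:
t = ln((T_normal - T_ambient) / (T_body - T_ambient)) / k
T_normal - T_ambient = 13.1
T_body - T_ambient = 6.0
Ratio = 2.183333
ln(ratio) = 0.780853
t = 0.780853 / 0.033 = 23.66 hours

23.66


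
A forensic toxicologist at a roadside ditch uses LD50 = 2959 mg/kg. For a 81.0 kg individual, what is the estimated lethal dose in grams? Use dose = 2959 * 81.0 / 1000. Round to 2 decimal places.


Lethal dose calculation:
Lethal dose = LD50 * body_weight / 1000
= 2959 * 81.0 / 1000
= 239679 / 1000
= 239.68 g

239.68


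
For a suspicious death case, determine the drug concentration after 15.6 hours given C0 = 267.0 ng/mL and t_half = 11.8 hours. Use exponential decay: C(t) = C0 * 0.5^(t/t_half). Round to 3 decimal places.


Drug concentration decay:
Number of half-lives = t / t_half = 15.6 / 11.8 = 1.322034
Decay factor = 0.5^1.322034 = 0.39997064
C(t) = 267.0 * 0.39997064 = 106.792 ng/mL

106.792


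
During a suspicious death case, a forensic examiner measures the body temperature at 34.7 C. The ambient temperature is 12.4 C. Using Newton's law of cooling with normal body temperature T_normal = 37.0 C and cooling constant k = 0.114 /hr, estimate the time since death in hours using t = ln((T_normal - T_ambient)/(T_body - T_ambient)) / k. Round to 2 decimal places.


Using Newton's law of cooling:
t = ln((T_normal - T_ambient) / (T_body - T_ambient)) / k
T_normal - T_ambient = 24.6
T_body - T_ambient = 22.3
Ratio = 1.103139
ln(ratio) = 0.09816
t = 0.09816 / 0.114 = 0.86 hours

0.86


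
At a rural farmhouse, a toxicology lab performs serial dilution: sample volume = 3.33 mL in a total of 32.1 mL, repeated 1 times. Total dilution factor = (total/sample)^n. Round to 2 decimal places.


Dilution factor calculation:
Single dilution = V_total / V_sample = 32.1 / 3.33 ≈ 9.63964
Number of dilutions = 1
Total DF = (32.1 / 3.33)^1 (full precision, rounded at the end) = 9.64

9.64


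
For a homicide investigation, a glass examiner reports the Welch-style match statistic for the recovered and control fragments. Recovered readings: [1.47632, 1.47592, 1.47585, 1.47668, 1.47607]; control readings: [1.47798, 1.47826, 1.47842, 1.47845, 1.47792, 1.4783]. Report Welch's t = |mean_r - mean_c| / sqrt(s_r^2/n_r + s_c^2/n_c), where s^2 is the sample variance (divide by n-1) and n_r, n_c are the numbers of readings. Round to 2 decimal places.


Welch's t-criterion for glass RI comparison:
Recovered mean = sum / n_r = 7.38084 / 5 = 1.476168
Control mean = sum / n_c = 8.86933 / 6 = 1.4782217
Recovered sample variance s_r^2 = 1.1437e-07
Control sample variance s_c^2 = 4.96967e-08
Welch SE (unpooled) = sqrt(s_r^2/n_r + s_c^2/n_c) = sqrt(2.2874e-08 + 8.28278e-09) = sqrt(3.11568e-08) = 0.000176513
|mean_r - mean_c| = 0.00205367
t = 0.00205367 / 0.000176513 = 11.63

11.63


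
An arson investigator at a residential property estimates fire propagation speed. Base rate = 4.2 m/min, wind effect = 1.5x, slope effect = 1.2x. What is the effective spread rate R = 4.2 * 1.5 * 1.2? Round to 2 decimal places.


Fire spread rate calculation:
R = R0 * wind_factor * slope_factor
= 4.2 * 1.5 * 1.2
= 6.3 * 1.2
= 7.56 m/min

7.56


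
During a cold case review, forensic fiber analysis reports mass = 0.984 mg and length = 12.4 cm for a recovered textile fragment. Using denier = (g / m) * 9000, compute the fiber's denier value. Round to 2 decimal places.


Denier calculation:
Mass in grams = 0.984 mg / 1000 = 0.000984 g
Length in meters = 12.4 cm / 100 = 0.124 m
Linear density = mass / length = 0.000984 / 0.124 = 0.00793548 g/m
Denier = (g/m) * 9000 = 0.00793548 * 9000 = 71.42

71.42
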